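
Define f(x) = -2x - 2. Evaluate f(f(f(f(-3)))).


-38


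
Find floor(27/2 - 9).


27/2 = 13.5
13.5 - 9 = 4.5
floor(4.5) = 4

4


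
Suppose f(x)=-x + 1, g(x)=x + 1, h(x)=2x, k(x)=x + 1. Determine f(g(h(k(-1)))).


0


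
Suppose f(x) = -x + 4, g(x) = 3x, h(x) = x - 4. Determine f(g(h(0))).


h(0) = -4
g(-4) = -12
f(-12) = 16

16


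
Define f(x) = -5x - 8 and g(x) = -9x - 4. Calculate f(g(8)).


g(8) = -76
f(-76) = 372

372


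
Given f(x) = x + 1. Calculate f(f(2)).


f(2) = 3
f(3) = 4

4


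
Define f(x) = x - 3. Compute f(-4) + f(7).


-3


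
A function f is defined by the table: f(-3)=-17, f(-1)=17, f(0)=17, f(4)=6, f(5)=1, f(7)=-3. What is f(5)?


Reading from the table at x = 5

1


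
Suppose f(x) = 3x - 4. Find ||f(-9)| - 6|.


f(-9) = -31
|-31| = 31
|31 - 6| = 25

25


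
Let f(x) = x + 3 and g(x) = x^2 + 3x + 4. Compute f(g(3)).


g(3) = 22
f(22) = 25

25


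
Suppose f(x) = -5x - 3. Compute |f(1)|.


f(1) = -8
|-8| = 8

8


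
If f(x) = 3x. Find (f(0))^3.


f(0) = 0
(0)^3 = 0

0


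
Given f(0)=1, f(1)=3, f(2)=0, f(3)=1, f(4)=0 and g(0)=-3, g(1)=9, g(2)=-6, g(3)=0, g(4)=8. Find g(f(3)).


f(3) = 1
g(1) = 9

9


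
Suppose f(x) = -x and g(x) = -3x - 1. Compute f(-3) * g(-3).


24


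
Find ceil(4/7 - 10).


4/7 = 0.5714
0.5714 - 10 = -9.4286
ceil(-9.4286) = -9

-9


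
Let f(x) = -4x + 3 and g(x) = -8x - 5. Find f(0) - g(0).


8


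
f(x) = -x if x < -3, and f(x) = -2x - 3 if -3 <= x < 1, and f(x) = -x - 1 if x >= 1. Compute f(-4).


4


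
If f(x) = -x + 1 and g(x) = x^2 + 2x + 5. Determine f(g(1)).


g(1) = 8
f(8) = -7

-7


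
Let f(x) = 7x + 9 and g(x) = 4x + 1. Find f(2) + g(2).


f(2) = 23
g(2) = 9
Sum = 32

32


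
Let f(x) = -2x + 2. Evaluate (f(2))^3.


f(2) = -2
(-2)^3 = -8

-8


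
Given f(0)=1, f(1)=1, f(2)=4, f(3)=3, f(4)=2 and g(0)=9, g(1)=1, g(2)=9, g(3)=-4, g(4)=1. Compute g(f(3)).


f(3) = 3
g(3) = -4

-4


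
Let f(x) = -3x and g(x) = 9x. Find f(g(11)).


g(11) = 99
f(99) = -297

-297


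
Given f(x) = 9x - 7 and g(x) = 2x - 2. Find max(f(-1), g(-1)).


f(-1) = -16
g(-1) = -4
max = -4

-4


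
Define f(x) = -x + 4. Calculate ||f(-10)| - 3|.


f(-10) = 14
|14| = 14
|14 - 3| = 11

11


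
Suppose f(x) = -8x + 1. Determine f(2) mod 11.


f(2) = -15
-15 mod 11 = 7

7


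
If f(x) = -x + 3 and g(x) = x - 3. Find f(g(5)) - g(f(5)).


6


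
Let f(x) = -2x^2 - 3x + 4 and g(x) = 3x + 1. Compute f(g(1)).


g(1) = 4
f(4) = (-2)*(4)^2 - 3*(4) + 4 = -40

-40


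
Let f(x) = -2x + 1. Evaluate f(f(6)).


f(6) = -11
f(-11) = 23

23


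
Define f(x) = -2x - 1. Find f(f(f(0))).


f(0) = -1
f(-1) = 1
f(1) = -3

-3


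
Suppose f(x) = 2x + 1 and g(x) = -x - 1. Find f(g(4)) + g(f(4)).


f(g(4)) = -9
g(f(4)) = -10
Sum = -19

-19


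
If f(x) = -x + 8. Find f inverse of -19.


Solve -x + 8 = -19
x = (-19 - 8) / (-1) = 27

27


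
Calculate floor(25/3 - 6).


25/3 = 8.3333
8.3333 - 6 = 2.3333
floor(2.3333) = 2

2


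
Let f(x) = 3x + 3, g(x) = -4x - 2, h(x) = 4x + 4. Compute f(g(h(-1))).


h(-1) = 0
g(0) = -2
f(-2) = -3

-3


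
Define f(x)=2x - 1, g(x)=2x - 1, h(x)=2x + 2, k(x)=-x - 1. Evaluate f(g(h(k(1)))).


k(1) = -2
h(-2) = -2
g(-2) = -5
f(-5) = -11

-11


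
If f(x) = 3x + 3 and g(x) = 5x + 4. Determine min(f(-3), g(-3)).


f(-3) = -6
g(-3) = -11
min = -11

-11


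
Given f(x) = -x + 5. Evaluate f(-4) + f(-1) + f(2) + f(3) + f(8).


f(-4) = 9
f(-1) = 6
f(2) = 3
f(3) = 2
f(8) = -3
Sum = 17

17


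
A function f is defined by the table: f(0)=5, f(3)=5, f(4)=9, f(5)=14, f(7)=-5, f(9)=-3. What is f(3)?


5


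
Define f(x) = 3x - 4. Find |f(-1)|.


f(-1) = -7
|-7| = 7

7


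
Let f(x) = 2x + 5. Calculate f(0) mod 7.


f(0) = 5
5 mod 7 = 5

5


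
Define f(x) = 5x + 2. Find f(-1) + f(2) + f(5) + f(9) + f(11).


f(-1) = -3
f(2) = 12
f(5) = 27
f(9) = 47
f(11) = 57
Sum = 140

140


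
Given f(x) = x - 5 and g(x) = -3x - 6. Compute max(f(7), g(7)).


f(7) = 2
g(7) = -27
max = 2

2


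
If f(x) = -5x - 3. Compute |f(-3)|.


f(-3) = 12
|12| = 12

12


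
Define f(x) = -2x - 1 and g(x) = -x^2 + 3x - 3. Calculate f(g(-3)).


g(-3) = -21
f(-21) = 41

41


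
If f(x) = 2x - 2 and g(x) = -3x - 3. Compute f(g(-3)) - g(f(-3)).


f(g(-3)) = 10
g(f(-3)) = 21
Difference = -11

-11


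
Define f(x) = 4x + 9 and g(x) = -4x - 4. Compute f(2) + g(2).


f(2) = 17
g(2) = -12
Sum = 5

5


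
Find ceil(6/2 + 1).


6/2 = 3
3 + 1 = 4
ceil(4) = 4

4


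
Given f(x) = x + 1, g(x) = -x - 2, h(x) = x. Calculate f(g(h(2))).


-3


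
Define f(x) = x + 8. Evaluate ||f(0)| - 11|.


f(0) = 8
|8| = 8
|8 - 11| = 3

3


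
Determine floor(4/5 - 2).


4/5 = 0.8
0.8 - 2 = -1.2
floor(-1.2) = -2

-2


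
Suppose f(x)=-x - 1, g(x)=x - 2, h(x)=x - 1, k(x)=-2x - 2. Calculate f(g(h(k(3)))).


k(3) = -8
h(-8) = -9
g(-9) = -11
f(-11) = 10

10


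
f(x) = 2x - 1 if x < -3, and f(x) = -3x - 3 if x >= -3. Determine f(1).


1 satisfies x >= -3
f(1) = -6

-6


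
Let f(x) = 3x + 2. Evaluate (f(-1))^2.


1


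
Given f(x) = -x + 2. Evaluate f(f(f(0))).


f(0) = 2
f(2) = 0
f(0) = 2

2


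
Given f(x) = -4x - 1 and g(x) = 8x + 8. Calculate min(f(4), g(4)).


f(4) = -17
g(4) = 40
min = -17

-17


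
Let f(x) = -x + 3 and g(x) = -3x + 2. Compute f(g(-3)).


g(-3) = 11
f(11) = -8

-8


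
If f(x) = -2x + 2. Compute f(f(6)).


f(6) = -10
f(-10) = 22

22


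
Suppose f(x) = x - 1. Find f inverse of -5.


Solve x - 1 = -5
x = (-5 + 1) / 1 = -4

-4


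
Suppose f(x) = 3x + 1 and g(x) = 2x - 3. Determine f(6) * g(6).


f(6) = 19
g(6) = 9
Product = 171

171


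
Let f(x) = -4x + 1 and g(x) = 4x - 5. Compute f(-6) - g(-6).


f(-6) = 25
g(-6) = -29
Difference = 54

54


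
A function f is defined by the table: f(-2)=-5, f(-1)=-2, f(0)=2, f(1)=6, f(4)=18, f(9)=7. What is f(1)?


Reading from the table at x = 1

6


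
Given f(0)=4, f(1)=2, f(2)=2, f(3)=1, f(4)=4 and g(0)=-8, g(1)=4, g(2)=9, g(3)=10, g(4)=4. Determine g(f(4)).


f(4) = 4
g(4) = 4

4


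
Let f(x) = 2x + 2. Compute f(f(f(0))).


f(0) = 2
f(2) = 6
f(6) = 14

14


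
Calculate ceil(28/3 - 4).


28/3 = 9.3333
9.3333 - 4 = 5.3333
ceil(5.3333) = 6

6


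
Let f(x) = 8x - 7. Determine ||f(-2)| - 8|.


f(-2) = -23
|-23| = 23
|23 - 8| = 15

15


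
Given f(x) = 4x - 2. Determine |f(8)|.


f(8) = 30
|30| = 30

30


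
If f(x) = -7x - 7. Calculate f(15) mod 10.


8


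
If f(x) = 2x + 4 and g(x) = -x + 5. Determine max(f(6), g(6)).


f(6) = 16
g(6) = -1
max = 16

16


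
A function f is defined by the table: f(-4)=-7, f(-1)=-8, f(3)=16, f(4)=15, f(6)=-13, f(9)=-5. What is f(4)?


Reading from the table at x = 4

15


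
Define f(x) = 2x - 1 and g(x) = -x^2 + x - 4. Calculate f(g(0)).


g(0) = -4
f(-4) = -9

-9


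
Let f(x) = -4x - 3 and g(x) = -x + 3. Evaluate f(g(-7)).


g(-7) = 10
f(10) = -43

-43


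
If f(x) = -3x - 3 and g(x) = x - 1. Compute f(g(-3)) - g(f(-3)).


f(g(-3)) = 9
g(f(-3)) = 5
Difference = 4

4


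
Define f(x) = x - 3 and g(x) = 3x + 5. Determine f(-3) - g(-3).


f(-3) = -6
g(-3) = -4
Difference = -2

-2


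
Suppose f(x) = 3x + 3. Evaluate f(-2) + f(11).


f(-2) = -3
f(11) = 36
Sum = 33

33


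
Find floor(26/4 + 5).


26/4 = 6.5
6.5 + 5 = 11.5
floor(11.5) = 11

11


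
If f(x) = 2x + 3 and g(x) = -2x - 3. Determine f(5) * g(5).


-169


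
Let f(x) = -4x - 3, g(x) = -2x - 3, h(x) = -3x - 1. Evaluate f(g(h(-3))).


h(-3) = 8
g(8) = -19
f(-19) = 73

73


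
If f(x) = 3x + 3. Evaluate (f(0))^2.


9


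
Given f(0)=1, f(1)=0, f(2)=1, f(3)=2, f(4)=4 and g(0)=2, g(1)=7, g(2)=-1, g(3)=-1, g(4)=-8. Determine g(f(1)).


f(1) = 0
g(0) = 2

2


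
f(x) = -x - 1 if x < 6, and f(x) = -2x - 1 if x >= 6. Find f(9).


9 satisfies x >= 6
f(9) = -19

-19


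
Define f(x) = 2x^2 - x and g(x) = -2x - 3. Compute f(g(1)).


g(1) = -5
f(-5) = 2*(-5)^2 - 1*(-5) = 55

55


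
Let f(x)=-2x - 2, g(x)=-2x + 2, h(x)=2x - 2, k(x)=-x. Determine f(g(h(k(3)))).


k(3) = -3
h(-3) = -8
g(-8) = 18
f(18) = -38

-38


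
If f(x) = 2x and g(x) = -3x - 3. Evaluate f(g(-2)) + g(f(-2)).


15


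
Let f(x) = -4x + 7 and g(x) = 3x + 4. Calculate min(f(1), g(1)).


f(1) = 3
g(1) = 7
min = 3

3


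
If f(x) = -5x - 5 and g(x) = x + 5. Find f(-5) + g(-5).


f(-5) = 20
g(-5) = 0
Sum = 20

20


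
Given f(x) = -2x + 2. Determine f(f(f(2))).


f(2) = -2
f(-2) = 6
f(6) = -10

-10


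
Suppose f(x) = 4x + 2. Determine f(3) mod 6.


f(3) = 14
14 mod 6 = 2

2


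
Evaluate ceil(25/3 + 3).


25/3 = 8.3333
8.3333 + 3 = 11.3333
ceil(11.3333) = 12

12


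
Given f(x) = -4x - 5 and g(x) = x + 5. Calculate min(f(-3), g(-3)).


f(-3) = 7
g(-3) = 2
min = 2

2


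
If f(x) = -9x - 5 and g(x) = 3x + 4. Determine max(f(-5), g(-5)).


f(-5) = 40
g(-5) = -11
max = 40

40


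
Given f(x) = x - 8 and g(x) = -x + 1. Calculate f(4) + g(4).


f(4) = -4
g(4) = -3
Sum = -7

-7


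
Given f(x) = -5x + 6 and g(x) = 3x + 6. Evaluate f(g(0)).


g(0) = 6
f(6) = -24

-24


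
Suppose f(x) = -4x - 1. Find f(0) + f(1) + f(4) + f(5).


f(0) = -1
f(1) = -5
f(4) = -17
f(5) = -21
Sum = -44

-44


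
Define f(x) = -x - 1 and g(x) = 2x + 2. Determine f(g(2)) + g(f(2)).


-11


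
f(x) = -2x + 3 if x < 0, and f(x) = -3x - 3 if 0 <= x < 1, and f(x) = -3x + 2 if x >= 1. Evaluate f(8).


8 satisfies x >= 1
f(8) = -22

-22


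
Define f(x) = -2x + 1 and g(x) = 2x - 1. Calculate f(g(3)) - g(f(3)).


f(g(3)) = -9
g(f(3)) = -11
Difference = 2

2


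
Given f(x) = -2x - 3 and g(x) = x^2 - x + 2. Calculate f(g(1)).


g(1) = 2
f(2) = -7

-7


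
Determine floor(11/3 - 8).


11/3 = 3.6667
3.6667 - 8 = -4.3333
floor(-4.3333) = -5

-5


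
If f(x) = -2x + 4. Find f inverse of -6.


Solve -2x + 4 = -6
x = (-6 - 4) / (-2) = 5

5


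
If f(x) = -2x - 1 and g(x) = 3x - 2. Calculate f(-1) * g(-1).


f(-1) = 1
g(-1) = -5
Product = -5

-5


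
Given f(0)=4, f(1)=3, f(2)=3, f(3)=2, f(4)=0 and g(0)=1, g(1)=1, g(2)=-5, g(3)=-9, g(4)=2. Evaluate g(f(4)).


f(4) = 0
g(0) = 1

1


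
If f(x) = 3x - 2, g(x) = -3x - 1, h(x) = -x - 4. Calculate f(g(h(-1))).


h(-1) = -3
g(-3) = 8
f(8) = 22

22


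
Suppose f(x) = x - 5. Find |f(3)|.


2


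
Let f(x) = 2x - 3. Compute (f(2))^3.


f(2) = 1
(1)^3 = 1

1


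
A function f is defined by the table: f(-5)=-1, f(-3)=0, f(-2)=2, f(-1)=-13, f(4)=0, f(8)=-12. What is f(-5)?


Reading from the table at x = -5

-1


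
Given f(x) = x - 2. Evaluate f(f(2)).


f(2) = 0
f(0) = -2

-2


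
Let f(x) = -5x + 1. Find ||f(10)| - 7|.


f(10) = -49
|-49| = 49
|49 - 7| = 42

42


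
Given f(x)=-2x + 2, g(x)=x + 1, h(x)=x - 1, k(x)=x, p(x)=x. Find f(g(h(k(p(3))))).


p(3) = 3
k(3) = 3
h(3) = 2
g(2) = 3
f(3) = -4

-4


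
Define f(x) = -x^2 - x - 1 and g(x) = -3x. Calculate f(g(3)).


-73


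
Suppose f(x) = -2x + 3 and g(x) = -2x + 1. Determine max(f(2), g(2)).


f(2) = -1
g(2) = -3
max = -1

-1


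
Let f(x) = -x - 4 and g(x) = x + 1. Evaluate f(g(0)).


-5


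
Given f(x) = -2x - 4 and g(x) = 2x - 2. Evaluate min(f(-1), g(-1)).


f(-1) = -2
g(-1) = -4
min = -4

-4


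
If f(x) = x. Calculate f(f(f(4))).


f(4) = 4
f(4) = 4
f(4) = 4

4


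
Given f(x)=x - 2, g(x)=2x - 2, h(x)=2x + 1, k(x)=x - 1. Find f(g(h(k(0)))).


k(0) = -1
h(-1) = -1
g(-1) = -4
f(-4) = -6

-6


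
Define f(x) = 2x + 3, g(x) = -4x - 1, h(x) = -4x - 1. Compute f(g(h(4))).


137


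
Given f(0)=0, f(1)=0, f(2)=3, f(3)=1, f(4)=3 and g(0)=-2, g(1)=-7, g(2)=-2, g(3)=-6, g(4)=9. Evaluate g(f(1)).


f(1) = 0
g(0) = -2

-2


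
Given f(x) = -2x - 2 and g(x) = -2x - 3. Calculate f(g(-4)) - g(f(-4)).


3


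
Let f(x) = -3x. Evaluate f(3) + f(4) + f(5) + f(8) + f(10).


f(3) = -9
f(4) = -12
f(5) = -15
f(8) = -24
f(10) = -30
Sum = -90

-90


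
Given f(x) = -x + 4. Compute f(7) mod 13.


f(7) = -3
-3 mod 13 = 10

10


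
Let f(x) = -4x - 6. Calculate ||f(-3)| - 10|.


f(-3) = 6
|6| = 6
|6 - 10| = 4

4


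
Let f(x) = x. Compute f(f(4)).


4


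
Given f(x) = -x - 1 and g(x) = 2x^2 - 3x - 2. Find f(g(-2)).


-13


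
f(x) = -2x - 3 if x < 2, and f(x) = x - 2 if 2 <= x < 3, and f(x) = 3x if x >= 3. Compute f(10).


10 satisfies x >= 3
f(10) = 30

30


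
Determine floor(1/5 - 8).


1/5 = 0.2
0.2 - 8 = -7.8
floor(-7.8) = -8

-8


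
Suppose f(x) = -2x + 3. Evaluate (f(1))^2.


f(1) = 1
(1)^2 = 1

1


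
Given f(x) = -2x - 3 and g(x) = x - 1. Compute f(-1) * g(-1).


f(-1) = -1
g(-1) = -2
Product = 2

2


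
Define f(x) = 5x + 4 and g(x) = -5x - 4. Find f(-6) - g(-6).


f(-6) = -26
g(-6) = 26
Difference = -52

-52


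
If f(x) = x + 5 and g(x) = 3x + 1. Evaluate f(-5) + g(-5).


f(-5) = 0
g(-5) = -14
Sum = -14

-14


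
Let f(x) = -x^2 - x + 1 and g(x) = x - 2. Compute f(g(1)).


g(1) = -1
f(-1) = (-1)*(-1)^2 - 1*(-1) + 1 = 1

1


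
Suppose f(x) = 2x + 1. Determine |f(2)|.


f(2) = 5
|5| = 5

5


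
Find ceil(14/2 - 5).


14/2 = 7
7 - 5 = 2
ceil(2) = 2

2


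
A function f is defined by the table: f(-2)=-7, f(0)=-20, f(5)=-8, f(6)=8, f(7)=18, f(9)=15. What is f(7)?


Reading from the table at x = 7

18


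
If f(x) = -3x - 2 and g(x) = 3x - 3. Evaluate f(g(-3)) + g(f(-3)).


f(g(-3)) = 34
g(f(-3)) = 18
Sum = 52

52


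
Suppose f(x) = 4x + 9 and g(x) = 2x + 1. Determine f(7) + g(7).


f(7) = 37
g(7) = 15
Sum = 52

52


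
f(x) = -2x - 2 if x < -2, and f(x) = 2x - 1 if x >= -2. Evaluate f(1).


1 satisfies x >= -2
f(1) = 1

1


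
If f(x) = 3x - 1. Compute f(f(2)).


14


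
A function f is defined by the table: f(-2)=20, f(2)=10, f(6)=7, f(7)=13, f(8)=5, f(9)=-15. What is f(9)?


Reading from the table at x = 9

-15


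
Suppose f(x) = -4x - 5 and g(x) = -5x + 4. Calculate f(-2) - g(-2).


f(-2) = 3
g(-2) = 14
Difference = -11

-11


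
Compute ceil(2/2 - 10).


2/2 = 1
1 - 10 = -9
ceil(-9) = -9

-9


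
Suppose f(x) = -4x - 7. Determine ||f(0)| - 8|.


f(0) = -7
|-7| = 7
|7 - 8| = 1

1


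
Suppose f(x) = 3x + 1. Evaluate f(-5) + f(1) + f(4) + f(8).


f(-5) = -14
f(1) = 4
f(4) = 13
f(8) = 25
Sum = 28

28


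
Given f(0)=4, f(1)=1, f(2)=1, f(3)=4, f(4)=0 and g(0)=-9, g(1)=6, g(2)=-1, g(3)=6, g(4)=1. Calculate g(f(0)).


f(0) = 4
g(4) = 1

1


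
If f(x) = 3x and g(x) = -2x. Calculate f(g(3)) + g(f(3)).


f(g(3)) = -18
g(f(3)) = -18
Sum = -36

-36


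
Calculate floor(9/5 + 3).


9/5 = 1.8
1.8 + 3 = 4.8
floor(4.8) = 4

4


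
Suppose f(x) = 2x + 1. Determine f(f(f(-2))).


f(-2) = -3
f(-3) = -5
f(-5) = -9

-9


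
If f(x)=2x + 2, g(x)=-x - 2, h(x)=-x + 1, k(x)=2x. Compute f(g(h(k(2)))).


k(2) = 4
h(4) = -3
g(-3) = 1
f(1) = 4

4


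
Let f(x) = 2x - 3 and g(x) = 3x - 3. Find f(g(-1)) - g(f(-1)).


f(g(-1)) = -15
g(f(-1)) = -18
Difference = 3

3


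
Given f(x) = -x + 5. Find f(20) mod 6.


f(20) = -15
-15 mod 6 = 3

3


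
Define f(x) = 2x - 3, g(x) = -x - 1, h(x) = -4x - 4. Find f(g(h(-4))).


-29


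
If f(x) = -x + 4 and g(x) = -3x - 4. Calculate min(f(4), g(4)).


-16


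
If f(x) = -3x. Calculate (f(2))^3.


-216


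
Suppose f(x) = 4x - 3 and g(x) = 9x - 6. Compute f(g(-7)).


g(-7) = -69
f(-69) = -279

-279


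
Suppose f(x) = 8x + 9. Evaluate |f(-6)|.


f(-6) = -39
|-39| = 39

39


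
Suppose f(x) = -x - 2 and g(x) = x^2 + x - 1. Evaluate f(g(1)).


g(1) = 1
f(1) = -3

-3


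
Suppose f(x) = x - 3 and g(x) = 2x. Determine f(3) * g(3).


f(3) = 0
g(3) = 6
Product = 0

0


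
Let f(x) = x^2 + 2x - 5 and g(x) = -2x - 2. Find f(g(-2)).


g(-2) = 2
f(2) = 1*(2)^2 + 2*(2) - 5 = 3

3


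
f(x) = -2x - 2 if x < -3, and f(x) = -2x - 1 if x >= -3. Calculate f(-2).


-2 satisfies x >= -3
f(-2) = 3

3


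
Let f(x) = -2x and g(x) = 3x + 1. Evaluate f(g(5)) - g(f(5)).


f(g(5)) = -32
g(f(5)) = -29
Difference = -3

-3


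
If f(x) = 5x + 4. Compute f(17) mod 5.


f(17) = 89
89 mod 5 = 4

4


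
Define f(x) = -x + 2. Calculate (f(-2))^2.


f(-2) = 4
(4)^2 = 16

16


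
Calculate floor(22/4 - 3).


22/4 = 5.5
5.5 - 3 = 2.5
floor(2.5) = 2

2


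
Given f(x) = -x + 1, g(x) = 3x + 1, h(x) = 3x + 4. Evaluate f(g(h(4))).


h(4) = 16
g(16) = 49
f(49) = -48

-48


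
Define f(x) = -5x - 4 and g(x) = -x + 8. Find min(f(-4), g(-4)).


f(-4) = 16
g(-4) = 12
min = 12

12


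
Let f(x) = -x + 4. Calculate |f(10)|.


6


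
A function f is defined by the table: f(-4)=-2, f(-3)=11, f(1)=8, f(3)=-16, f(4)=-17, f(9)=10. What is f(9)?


10


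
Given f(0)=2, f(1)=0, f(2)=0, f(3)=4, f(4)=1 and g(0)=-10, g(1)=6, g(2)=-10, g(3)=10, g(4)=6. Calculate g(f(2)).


-10


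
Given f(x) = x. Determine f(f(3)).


f(3) = 3
f(3) = 3

3


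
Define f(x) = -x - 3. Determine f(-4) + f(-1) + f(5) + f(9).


f(-4) = 1
f(-1) = -2
f(5) = -8
f(9) = -12
Sum = -21

-21


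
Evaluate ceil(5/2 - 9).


5/2 = 2.5
2.5 - 9 = -6.5
ceil(-6.5) = -6

-6


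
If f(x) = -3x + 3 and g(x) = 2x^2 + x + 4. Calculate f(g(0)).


g(0) = 4
f(4) = -9

-9


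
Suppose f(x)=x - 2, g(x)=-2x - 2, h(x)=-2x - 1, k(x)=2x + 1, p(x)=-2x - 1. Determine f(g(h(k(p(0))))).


-6


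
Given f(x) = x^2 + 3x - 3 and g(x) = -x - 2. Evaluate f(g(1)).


-3


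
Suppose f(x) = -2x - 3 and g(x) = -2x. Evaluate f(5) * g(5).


f(5) = -13
g(5) = -10
Product = 130

130


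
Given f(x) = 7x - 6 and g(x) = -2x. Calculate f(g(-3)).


36


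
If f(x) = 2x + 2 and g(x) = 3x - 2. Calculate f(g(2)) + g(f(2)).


f(g(2)) = 10
g(f(2)) = 16
Sum = 26

26


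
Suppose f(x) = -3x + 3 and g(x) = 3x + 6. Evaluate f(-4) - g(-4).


f(-4) = 15
g(-4) = -6
Difference = 21

21


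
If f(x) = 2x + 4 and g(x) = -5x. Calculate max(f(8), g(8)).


f(8) = 20
g(8) = -40
max = 20

20


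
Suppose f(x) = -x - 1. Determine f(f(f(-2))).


1


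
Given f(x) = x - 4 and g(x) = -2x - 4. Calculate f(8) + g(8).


f(8) = 4
g(8) = -20
Sum = -16

-16


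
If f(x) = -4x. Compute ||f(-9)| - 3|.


f(-9) = 36
|36| = 36
|36 - 3| = 33

33


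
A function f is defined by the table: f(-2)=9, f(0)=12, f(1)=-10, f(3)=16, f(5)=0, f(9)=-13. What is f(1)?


Reading from the table at x = 1

-10


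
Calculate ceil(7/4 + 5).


7


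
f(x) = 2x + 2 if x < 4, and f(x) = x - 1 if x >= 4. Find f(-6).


-6 satisfies x < 4
f(-6) = -10

-10


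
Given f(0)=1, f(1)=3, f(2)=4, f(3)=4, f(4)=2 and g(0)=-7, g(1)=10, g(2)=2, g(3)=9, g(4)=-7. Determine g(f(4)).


f(4) = 2
g(2) = 2

2


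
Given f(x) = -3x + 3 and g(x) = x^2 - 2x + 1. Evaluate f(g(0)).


0


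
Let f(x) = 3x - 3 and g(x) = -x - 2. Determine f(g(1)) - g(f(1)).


f(g(1)) = -12
g(f(1)) = -2
Difference = -10

-10


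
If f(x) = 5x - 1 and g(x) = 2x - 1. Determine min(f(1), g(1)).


f(1) = 4
g(1) = 1
min = 1

1


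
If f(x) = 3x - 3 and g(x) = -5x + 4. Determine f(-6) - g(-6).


f(-6) = -21
g(-6) = 34
Difference = -55

-55


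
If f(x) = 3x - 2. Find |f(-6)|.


f(-6) = -20
|-20| = 20

20


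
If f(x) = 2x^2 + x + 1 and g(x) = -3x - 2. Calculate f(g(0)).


g(0) = -2
f(-2) = 2*(-2)^2 + 1*(-2) + 1 = 7

7


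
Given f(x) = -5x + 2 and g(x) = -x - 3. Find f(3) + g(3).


f(3) = -13
g(3) = -6
Sum = -19

-19


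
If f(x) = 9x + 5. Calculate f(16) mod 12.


f(16) = 149
149 mod 12 = 5

5


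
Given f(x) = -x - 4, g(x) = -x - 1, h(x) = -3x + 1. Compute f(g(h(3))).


h(3) = -8
g(-8) = 7
f(7) = -11

-11


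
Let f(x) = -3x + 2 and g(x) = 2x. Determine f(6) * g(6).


-192


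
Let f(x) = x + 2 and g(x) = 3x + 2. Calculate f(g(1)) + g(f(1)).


18


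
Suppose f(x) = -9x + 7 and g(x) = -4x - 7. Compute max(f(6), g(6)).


f(6) = -47
g(6) = -31
max = -31

-31


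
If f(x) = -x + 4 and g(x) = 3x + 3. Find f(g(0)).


g(0) = 3
f(3) = 1

1


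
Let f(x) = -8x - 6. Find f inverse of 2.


Solve -8x - 6 = 2
x = (2 + 6) / (-8) = -1

-1


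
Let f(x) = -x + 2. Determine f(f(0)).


f(0) = 2
f(2) = 0

0


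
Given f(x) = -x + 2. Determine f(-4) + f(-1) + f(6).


f(-4) = 6
f(-1) = 3
f(6) = -4
Sum = 5

5


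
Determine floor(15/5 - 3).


15/5 = 3
3 - 3 = 0
floor(0) = 0

0


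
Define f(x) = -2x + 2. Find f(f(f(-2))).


f(-2) = 6
f(6) = -10
f(-10) = 22

22


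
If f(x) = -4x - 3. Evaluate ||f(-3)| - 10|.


1


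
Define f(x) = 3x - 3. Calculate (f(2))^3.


27


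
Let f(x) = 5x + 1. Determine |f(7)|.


36


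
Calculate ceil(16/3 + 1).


16/3 = 5.3333
5.3333 + 1 = 6.3333
ceil(6.3333) = 7

7


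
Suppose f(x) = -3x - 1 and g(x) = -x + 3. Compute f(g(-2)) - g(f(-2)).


f(g(-2)) = -16
g(f(-2)) = -2
Difference = -14

-14


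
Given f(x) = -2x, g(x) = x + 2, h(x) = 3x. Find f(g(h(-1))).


h(-1) = -3
g(-3) = -1
f(-1) = 2

2


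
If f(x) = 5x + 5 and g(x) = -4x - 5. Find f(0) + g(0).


f(0) = 5
g(0) = -5
Sum = 0

0


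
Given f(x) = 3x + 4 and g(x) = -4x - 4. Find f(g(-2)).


g(-2) = 4
f(4) = 16

16


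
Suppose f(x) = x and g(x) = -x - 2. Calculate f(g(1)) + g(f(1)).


f(g(1)) = -3
g(f(1)) = -3
Sum = -6

-6


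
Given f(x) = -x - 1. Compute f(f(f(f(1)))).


1


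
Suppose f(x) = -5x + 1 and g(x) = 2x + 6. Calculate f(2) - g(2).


f(2) = -9
g(2) = 10
Difference = -19

-19


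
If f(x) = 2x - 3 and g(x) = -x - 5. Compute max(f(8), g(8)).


f(8) = 13
g(8) = -13
max = 13

13


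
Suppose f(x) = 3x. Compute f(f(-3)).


-27


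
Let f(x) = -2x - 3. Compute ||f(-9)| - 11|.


f(-9) = 15
|15| = 15
|15 - 11| = 4

4


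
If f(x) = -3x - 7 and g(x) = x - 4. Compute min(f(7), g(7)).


f(7) = -28
g(7) = 3
min = -28

-28


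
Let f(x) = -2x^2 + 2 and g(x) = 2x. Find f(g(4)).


g(4) = 8
f(8) = (-2)*(8)^2 + 2 = -126

-126


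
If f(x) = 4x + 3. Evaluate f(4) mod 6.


f(4) = 19
19 mod 6 = 1

1


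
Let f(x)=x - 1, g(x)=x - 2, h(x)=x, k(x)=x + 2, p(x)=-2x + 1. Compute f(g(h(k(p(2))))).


-4


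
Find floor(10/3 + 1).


10/3 = 3.3333
3.3333 + 1 = 4.3333
floor(4.3333) = 4

4


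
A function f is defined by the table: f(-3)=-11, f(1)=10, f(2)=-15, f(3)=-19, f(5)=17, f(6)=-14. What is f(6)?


Reading from the table at x = 6

-14


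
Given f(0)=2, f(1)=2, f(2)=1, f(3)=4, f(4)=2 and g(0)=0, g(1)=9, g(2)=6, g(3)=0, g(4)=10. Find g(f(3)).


10


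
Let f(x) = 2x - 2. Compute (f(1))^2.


f(1) = 0
(0)^2 = 0

0


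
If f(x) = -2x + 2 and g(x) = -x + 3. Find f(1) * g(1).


f(1) = 0
g(1) = 2
Product = 0

0


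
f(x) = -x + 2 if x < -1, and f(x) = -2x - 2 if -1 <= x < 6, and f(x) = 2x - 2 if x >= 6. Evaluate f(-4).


-4 satisfies x < -1
f(-4) = 6

6


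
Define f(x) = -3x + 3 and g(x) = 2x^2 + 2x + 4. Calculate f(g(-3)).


g(-3) = 16
f(16) = -45

-45


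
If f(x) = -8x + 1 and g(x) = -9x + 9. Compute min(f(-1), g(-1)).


f(-1) = 9
g(-1) = 18
min = 9

9


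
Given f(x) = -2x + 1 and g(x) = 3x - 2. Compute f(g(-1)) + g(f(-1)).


f(g(-1)) = 11
g(f(-1)) = 7
Sum = 18

18


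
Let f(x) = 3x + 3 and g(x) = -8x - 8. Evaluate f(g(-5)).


99


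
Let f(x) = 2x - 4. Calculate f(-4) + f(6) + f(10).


12


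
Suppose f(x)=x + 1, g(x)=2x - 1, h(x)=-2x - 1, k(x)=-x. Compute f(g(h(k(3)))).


k(3) = -3
h(-3) = 5
g(5) = 9
f(9) = 10

10


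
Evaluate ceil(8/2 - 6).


8/2 = 4
4 - 6 = -2
ceil(-2) = -2

-2


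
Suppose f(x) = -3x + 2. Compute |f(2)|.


f(2) = -4
|-4| = 4

4


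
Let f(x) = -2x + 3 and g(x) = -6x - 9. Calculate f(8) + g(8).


-70


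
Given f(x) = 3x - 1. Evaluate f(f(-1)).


f(-1) = -4
f(-4) = -13

-13


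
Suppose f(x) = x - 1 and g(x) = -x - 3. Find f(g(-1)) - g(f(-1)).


f(g(-1)) = -3
g(f(-1)) = -1
Difference = -2

-2


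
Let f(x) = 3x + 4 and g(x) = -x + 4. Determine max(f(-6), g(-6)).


f(-6) = -14
g(-6) = 10
max = 10

10


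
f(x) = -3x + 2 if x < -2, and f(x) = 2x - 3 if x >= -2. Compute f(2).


2 satisfies x >= -2
f(2) = 1

1


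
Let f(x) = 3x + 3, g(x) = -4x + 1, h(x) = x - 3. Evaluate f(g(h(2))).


h(2) = -1
g(-1) = 5
f(5) = 18

18


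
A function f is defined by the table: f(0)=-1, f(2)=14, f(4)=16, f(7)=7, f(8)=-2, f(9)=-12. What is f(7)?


Reading from the table at x = 7

7


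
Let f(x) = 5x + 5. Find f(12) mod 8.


1


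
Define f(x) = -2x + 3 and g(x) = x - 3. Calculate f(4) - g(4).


f(4) = -5
g(4) = 1
Difference = -6

-6


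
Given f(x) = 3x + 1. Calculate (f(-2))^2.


f(-2) = -5
(-5)^2 = 25

25


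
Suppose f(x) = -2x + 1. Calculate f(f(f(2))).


-13


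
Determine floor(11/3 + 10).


11/3 = 3.6667
3.6667 + 10 = 13.6667
floor(13.6667) = 13

13


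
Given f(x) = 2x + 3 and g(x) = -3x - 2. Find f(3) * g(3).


-99


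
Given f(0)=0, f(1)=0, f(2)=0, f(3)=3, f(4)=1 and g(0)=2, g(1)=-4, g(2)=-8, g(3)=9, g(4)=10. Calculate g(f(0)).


2


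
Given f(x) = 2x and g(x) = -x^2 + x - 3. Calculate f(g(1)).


g(1) = -3
f(-3) = -6

-6


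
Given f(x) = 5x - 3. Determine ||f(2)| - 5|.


f(2) = 7
|7| = 7
|7 - 5| = 2

2


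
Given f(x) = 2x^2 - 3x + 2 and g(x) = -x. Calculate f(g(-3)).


g(-3) = 3
f(3) = 2*(3)^2 - 3*(3) + 2 = 11

11


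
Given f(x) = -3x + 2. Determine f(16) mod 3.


f(16) = -46
-46 mod 3 = 2

2


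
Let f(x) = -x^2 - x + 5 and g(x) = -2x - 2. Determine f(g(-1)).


g(-1) = 0
f(0) = (-1)*(0)^2 - 1*(0) + 5 = 5

5


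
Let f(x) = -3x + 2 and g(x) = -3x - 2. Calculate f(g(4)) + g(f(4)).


72


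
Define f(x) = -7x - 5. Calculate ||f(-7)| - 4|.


f(-7) = 44
|44| = 44
|44 - 4| = 40

40


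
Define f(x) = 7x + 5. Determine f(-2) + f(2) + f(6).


f(-2) = -9
f(2) = 19
f(6) = 47
Sum = 57

57


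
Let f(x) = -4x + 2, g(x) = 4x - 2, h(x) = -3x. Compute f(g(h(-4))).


-182


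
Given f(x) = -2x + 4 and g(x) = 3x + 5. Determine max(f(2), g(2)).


11


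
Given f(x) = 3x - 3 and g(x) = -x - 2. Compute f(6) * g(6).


f(6) = 15
g(6) = -8
Product = -120

-120


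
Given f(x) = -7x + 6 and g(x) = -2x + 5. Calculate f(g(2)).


g(2) = 1
f(1) = -1

-1


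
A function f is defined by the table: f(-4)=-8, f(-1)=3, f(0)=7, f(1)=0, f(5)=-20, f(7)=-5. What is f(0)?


7


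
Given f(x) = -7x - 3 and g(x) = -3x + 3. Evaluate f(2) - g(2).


f(2) = -17
g(2) = -3
Difference = -14

-14


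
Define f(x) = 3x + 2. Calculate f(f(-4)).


f(-4) = -10
f(-10) = -28

-28


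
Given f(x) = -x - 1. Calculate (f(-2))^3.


f(-2) = 1
(1)^3 = 1

1


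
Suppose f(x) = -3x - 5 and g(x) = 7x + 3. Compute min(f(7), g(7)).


f(7) = -26
g(7) = 52
min = -26

-26


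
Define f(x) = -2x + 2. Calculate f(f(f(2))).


f(2) = -2
f(-2) = 6
f(6) = -10

-10


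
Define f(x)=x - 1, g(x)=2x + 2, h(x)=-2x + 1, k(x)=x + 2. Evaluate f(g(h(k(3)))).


k(3) = 5
h(5) = -9
g(-9) = -16
f(-16) = -17

-17


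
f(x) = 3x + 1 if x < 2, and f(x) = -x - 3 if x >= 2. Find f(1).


4


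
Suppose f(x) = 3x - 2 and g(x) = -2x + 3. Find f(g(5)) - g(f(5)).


f(g(5)) = -23
g(f(5)) = -23
Difference = 0

0


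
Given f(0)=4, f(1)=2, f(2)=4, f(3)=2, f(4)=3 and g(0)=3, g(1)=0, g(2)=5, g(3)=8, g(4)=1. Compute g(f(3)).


f(3) = 2
g(2) = 5

5


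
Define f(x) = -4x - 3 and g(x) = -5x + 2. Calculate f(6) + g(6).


f(6) = -27
g(6) = -28
Sum = -55

-55


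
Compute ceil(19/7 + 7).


19/7 = 2.7143
2.7143 + 7 = 9.7143
ceil(9.7143) = 10

10


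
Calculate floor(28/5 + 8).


28/5 = 5.6
5.6 + 8 = 13.6
floor(13.6) = 13

13


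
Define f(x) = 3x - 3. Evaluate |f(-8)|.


f(-8) = -27
|-27| = 27

27


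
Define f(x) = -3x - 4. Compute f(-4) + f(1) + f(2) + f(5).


f(-4) = 8
f(1) = -7
f(2) = -10
f(5) = -19
Sum = -28

-28


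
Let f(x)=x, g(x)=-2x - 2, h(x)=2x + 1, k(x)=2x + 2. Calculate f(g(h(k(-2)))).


k(-2) = -2
h(-2) = -3
g(-3) = 4
f(4) = 4

4


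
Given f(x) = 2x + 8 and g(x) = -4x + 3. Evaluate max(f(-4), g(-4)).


f(-4) = 0
g(-4) = 19
max = 19

19


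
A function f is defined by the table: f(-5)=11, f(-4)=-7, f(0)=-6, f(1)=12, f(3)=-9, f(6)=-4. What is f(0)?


Reading from the table at x = 0

-6


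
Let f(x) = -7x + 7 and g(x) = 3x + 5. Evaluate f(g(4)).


g(4) = 17
f(17) = -112

-112


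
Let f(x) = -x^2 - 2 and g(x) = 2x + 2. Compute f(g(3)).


g(3) = 8
f(8) = (-1)*(8)^2 - 2 = -66

-66


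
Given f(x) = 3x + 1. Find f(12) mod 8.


5


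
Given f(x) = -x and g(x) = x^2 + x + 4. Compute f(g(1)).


-6


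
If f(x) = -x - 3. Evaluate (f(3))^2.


f(3) = -6
(-6)^2 = 36

36


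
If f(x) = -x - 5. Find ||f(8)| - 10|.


f(8) = -13
|-13| = 13
|13 - 10| = 3

3


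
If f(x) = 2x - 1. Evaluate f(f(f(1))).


f(1) = 1
f(1) = 1
f(1) = 1

1


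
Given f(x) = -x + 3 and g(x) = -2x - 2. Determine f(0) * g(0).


f(0) = 3
g(0) = -2
Product = -6

-6


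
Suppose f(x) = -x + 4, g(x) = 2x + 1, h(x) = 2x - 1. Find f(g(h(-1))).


h(-1) = -3
g(-3) = -5
f(-5) = 9

9


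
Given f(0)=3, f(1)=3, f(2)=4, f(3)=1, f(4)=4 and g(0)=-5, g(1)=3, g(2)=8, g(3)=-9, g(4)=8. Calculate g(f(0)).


-9


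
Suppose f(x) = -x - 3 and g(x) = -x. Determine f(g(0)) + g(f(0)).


f(g(0)) = -3
g(f(0)) = 3
Sum = 0

0


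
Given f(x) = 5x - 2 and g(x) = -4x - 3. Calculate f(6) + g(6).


f(6) = 28
g(6) = -27
Sum = 1

1


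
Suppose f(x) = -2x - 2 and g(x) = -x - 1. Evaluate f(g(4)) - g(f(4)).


f(g(4)) = 8
g(f(4)) = 9
Difference = -1

-1


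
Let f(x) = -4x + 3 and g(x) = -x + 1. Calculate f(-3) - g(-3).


f(-3) = 15
g(-3) = 4
Difference = 11

11


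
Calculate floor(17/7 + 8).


10


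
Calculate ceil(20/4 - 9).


20/4 = 5
5 - 9 = -4
ceil(-4) = -4

-4


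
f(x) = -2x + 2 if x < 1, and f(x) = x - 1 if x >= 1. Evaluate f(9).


9 satisfies x >= 1
f(9) = 8

8


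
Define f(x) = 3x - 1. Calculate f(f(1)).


5


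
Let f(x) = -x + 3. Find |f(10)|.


f(10) = -7
|-7| = 7

7


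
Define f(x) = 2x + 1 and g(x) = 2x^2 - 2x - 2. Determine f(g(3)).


g(3) = 10
f(10) = 21

21


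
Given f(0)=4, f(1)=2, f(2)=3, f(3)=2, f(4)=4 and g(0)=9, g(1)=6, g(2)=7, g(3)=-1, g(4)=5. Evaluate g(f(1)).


f(1) = 2
g(2) = 7

7


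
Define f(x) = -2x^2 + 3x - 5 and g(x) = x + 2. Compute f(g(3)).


g(3) = 5
f(5) = (-2)*(5)^2 + 3*(5) - 5 = -40

-40


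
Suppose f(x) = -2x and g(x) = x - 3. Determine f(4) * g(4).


f(4) = -8
g(4) = 1
Product = -8

-8


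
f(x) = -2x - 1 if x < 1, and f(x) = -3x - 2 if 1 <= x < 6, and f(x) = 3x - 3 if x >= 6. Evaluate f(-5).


-5 satisfies x < 1
f(-5) = 9

9


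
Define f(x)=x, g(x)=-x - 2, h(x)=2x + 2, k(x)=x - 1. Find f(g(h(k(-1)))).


k(-1) = -2
h(-2) = -2
g(-2) = 0
f(0) = 0

0


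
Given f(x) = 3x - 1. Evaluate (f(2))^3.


125


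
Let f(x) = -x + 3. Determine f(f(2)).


2


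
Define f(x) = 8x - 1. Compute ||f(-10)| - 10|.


f(-10) = -81
|-81| = 81
|81 - 10| = 71

71


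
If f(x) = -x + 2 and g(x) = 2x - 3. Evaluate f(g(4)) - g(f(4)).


f(g(4)) = -3
g(f(4)) = -7
Difference = 4

4


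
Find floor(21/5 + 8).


12


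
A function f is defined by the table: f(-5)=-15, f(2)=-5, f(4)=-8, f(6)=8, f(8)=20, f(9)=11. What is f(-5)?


Reading from the table at x = -5

-15


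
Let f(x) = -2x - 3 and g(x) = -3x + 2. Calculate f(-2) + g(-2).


9


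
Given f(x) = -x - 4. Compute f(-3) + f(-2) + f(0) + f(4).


f(-3) = -1
f(-2) = -2
f(0) = -4
f(4) = -8
Sum = -15

-15


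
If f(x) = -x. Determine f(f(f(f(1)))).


1


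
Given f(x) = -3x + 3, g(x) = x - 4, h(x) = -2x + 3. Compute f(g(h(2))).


h(2) = -1
g(-1) = -5
f(-5) = 18

18


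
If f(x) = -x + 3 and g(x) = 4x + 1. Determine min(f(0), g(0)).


f(0) = 3
g(0) = 1
min = 1

1


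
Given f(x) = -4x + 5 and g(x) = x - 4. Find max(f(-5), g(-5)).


25


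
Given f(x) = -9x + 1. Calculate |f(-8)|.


f(-8) = 73
|73| = 73

73


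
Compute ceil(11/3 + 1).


11/3 = 3.6667
3.6667 + 1 = 4.6667
ceil(4.6667) = 5

5


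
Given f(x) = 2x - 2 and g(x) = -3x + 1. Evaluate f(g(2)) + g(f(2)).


f(g(2)) = -12
g(f(2)) = -5
Sum = -17

-17


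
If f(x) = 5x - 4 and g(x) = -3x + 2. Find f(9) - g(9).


f(9) = 41
g(9) = -25
Difference = 66

66


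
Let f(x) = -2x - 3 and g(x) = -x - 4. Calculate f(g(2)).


9


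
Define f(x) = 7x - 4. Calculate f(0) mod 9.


f(0) = -4
-4 mod 9 = 5

5


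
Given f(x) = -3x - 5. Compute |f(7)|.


f(7) = -26
|-26| = 26

26


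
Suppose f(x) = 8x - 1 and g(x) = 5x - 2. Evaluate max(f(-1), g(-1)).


f(-1) = -9
g(-1) = -7
max = -7

-7


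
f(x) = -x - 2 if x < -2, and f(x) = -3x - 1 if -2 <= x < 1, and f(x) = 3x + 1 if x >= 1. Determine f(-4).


-4 satisfies x < -2
f(-4) = 2

2


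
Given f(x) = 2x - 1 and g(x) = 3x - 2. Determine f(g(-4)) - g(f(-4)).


f(g(-4)) = -29
g(f(-4)) = -29
Difference = 0

0


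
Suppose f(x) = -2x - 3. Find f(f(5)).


f(5) = -13
f(-13) = 23

23


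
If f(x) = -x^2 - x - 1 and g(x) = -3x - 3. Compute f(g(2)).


g(2) = -9
f(-9) = (-1)*(-9)^2 - 1*(-9) - 1 = -73

-73


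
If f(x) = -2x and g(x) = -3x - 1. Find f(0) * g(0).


f(0) = 0
g(0) = -1
Product = 0

0


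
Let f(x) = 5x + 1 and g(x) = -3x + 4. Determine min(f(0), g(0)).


f(0) = 1
g(0) = 4
min = 1

1


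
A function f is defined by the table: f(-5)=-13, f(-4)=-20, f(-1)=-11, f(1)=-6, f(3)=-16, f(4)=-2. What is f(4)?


Reading from the table at x = 4

-2


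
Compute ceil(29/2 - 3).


29/2 = 14.5
14.5 - 3 = 11.5
ceil(11.5) = 12

12


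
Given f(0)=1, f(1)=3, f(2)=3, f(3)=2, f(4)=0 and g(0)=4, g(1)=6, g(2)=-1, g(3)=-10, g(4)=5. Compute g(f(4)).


f(4) = 0
g(0) = 4

4


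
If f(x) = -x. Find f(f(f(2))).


f(2) = -2
f(-2) = 2
f(2) = -2

-2


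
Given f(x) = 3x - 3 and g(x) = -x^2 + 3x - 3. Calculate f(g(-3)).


g(-3) = -21
f(-21) = -66

-66


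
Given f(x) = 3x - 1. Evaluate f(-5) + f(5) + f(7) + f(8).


f(-5) = -16
f(5) = 14
f(7) = 20
f(8) = 23
Sum = 41

41


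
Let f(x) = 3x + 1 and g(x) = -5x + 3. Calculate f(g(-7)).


115


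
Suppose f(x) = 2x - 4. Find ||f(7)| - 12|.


2


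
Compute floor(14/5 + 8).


14/5 = 2.8
2.8 + 8 = 10.8
floor(10.8) = 10

10


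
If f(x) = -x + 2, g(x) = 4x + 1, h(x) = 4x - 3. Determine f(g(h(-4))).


77


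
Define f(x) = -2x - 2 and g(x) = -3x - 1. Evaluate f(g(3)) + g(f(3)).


f(g(3)) = 18
g(f(3)) = 23
Sum = 41

41


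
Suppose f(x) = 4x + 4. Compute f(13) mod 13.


f(13) = 56
56 mod 13 = 4

4


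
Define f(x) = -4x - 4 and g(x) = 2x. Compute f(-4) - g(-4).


f(-4) = 12
g(-4) = -8
Difference = 20

20


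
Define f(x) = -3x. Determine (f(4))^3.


f(4) = -12
(-12)^3 = -1728

-1728


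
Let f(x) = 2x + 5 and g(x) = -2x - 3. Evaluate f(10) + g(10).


f(10) = 25
g(10) = -23
Sum = 2

2


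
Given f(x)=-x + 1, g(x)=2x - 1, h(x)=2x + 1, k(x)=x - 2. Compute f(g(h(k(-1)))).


12


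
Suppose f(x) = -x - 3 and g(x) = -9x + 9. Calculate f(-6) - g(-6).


-60


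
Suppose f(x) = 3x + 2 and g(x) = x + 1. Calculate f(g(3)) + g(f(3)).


f(g(3)) = 14
g(f(3)) = 12
Sum = 26

26


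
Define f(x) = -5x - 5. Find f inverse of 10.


Solve -5x - 5 = 10
x = (10 + 5) / (-5) = -3

-3


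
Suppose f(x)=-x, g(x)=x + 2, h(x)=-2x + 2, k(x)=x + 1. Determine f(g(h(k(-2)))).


k(-2) = -1
h(-1) = 4
g(4) = 6
f(6) = -6

-6


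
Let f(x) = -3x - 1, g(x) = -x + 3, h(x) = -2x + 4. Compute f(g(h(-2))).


h(-2) = 8
g(8) = -5
f(-5) = 14

14


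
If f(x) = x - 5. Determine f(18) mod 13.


f(18) = 13
13 mod 13 = 0

0


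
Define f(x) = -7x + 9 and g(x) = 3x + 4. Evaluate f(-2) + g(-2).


f(-2) = 23
g(-2) = -2
Sum = 21

21


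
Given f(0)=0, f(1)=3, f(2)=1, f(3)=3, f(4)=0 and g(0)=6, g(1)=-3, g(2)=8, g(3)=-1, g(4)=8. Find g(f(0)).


f(0) = 0
g(0) = 6

6


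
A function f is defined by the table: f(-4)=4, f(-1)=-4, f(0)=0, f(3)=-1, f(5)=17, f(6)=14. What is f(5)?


Reading from the table at x = 5

17


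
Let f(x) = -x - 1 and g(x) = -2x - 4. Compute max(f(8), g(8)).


-9


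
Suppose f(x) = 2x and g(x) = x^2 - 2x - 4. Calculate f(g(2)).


-8


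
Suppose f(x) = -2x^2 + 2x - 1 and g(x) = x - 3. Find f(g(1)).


g(1) = -2
f(-2) = (-2)*(-2)^2 + 2*(-2) - 1 = -13

-13


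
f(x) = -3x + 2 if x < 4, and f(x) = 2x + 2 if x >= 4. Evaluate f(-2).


-2 satisfies x < 4
f(-2) = 8

8


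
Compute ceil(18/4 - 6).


18/4 = 4.5
4.5 - 6 = -1.5
ceil(-1.5) = -1

-1


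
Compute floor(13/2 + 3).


13/2 = 6.5
6.5 + 3 = 9.5
floor(9.5) = 9

9


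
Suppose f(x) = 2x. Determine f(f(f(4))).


f(4) = 8
f(8) = 16
f(16) = 32

32


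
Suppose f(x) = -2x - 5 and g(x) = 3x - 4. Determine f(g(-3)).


21


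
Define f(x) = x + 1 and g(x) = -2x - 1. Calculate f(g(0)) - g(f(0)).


f(g(0)) = 0
g(f(0)) = -3
Difference = 3

3


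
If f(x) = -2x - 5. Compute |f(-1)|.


f(-1) = -3
|-3| = 3

3


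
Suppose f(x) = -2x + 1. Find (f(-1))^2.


9


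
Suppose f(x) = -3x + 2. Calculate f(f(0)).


f(0) = 2
f(2) = -4

-4


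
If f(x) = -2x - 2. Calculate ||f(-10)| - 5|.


f(-10) = 18
|18| = 18
|18 - 5| = 13

13


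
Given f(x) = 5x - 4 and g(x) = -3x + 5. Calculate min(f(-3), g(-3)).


f(-3) = -19
g(-3) = 14
min = -19

-19


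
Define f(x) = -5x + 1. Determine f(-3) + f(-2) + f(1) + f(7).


f(-3) = 16
f(-2) = 11
f(1) = -4
f(7) = -34
Sum = -11

-11


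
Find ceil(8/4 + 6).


8/4 = 2
2 + 6 = 8
ceil(8) = 8

8


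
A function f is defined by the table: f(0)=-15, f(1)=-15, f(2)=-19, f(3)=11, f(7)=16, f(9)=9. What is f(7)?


Reading from the table at x = 7

16


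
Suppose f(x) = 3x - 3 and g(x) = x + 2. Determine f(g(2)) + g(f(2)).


f(g(2)) = 9
g(f(2)) = 5
Sum = 14

14


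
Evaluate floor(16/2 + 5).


16/2 = 8
8 + 5 = 13
floor(13) = 13

13


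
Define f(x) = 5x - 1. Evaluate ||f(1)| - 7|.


3


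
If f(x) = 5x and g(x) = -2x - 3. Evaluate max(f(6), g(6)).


f(6) = 30
g(6) = -15
max = 30

30


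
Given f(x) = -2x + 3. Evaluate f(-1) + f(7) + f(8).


f(-1) = 5
f(7) = -11
f(8) = -13
Sum = -19

-19


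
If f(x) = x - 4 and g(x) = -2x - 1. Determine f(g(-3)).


g(-3) = 5
f(5) = 1

1


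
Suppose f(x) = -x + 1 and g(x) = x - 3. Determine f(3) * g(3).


f(3) = -2
g(3) = 0
Product = 0

0


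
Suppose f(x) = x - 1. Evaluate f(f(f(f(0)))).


f(0) = -1
f(-1) = -2
f(-2) = -3
f(-3) = -4

-4
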